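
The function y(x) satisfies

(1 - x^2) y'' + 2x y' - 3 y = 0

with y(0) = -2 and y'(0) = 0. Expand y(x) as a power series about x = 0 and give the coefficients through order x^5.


Ansatz: y(x) = sum_{n>=0} a_n x^n, so y'(x) = sum_{n>=1} n a_n x^(n-1) and y''(x) = sum_{n>=2} n(n-1) a_n x^(n-2).
Substitute into P(x) y'' + Q(x) y' + R(x) y = 0 with P(x) = 1 - x^2, Q(x) = 2x, R(x) = -3, and match powers of x.
Initial conditions: a_0 = -2, a_1 = 0.
Setting the coefficient of each power of x to zero and solving order by order (substituting the coefficients already found):
  x^0: 2 a_2 - 3 a_0 = 0  ->  2 a_2 = 3 a_0 = -6  ->  a_2 = -3
  x^1: 6 a_3 - a_1 = 0  ->  6 a_3 = a_1 = 0  ->  a_3 = 0
  x^2: 12 a_4 - a_2 = 0  ->  12 a_4 = a_2 = -3  ->  a_4 = -1/4
  x^3: 20 a_5 - 3 a_3 = 0  ->  20 a_5 = 3 a_3 = 0  ->  a_5 = 0
Truncated series: y(x) = -2 - 3 x^2 - (1/4) x^4 + O(x^6).

a_0 = -2; a_1 = 0; a_2 = -3; a_3 = 0; a_4 = -1/4; a_5 = 0


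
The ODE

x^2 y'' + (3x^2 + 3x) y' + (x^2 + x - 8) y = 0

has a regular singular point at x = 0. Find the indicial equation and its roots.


Divide by x^2 to reach normal form y'' + P_1(x) y' + P_2(x) y = 0 with P_1(x) = 3 + 3/x and P_2(x) = 1 + 1/x - 8/x^2.
x = 0 is a singular point because the y'-coefficient 3 + 3/x has a pole at x = 0 and the y-coefficient 1 + 1/x - 8/x^2 has a pole at x = 0.
It is a regular singular point because x P_1(x) = p(x) = 3x + 3 and x^2 P_2(x) = q(x) = x^2 + x - 8 are polynomials, hence analytic at x = 0.
p(0) = 3,  q(0) = -8.
Indicial equation: r(r-1) + p(0) r + q(0) = 0, i.e. r^2 + (p(0) - 1) r + q(0) = 0, i.e. r^2 + 2 r - 8 = 0.
Discriminant: (2)^2 - 4(-8) = 36, so r = (-2 ± 6)/2.
Solving: r_1 = 2, r_2 = -4.

indicial: r^2 + 2 r - 8 = 0; roots r_1 = 2, r_2 = -4


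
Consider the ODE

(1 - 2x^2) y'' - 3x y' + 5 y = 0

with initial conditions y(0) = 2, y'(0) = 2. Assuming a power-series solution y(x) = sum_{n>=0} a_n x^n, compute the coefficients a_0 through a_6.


Ansatz: y(x) = sum_{n>=0} a_n x^n, so y'(x) = sum_{n>=1} n a_n x^(n-1) and y''(x) = sum_{n>=2} n(n-1) a_n x^(n-2).
Substitute into P(x) y'' + Q(x) y' + R(x) y = 0 with P(x) = 1 - 2x^2, Q(x) = -3x, R(x) = 5, and match powers of x.
Initial conditions: a_0 = 2, a_1 = 2.
Setting the coefficient of each power of x to zero and solving order by order (substituting the coefficients already found):
  x^0: 2 a_2 + 5 a_0 = 0  ->  2 a_2 = -5 a_0 = -10  ->  a_2 = -5
  x^1: 6 a_3 + 2 a_1 = 0  ->  6 a_3 = -2 a_1 = -4  ->  a_3 = -2/3
  x^2: 12 a_4 - 5 a_2 = 0  ->  12 a_4 = 5 a_2 = -25  ->  a_4 = -25/12
  x^3: 20 a_5 - 16 a_3 = 0  ->  20 a_5 = 16 a_3 = -32/3  ->  a_5 = -8/15
  x^4: 30 a_6 - 31 a_4 = 0  ->  30 a_6 = 31 a_4 = -775/12  ->  a_6 = -155/72
Truncated series: y(x) = 2 + 2 x - 5 x^2 - (2/3) x^3 - (25/12) x^4 - (8/15) x^5 - (155/72) x^6 + O(x^7).

a_0 = 2; a_1 = 2; a_2 = -5; a_3 = -2/3; a_4 = -25/12; a_5 = -8/15; a_6 = -155/72


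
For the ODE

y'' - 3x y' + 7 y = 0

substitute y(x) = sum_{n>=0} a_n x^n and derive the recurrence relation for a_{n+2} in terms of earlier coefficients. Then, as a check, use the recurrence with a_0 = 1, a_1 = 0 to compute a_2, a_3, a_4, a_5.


Substitute y = sum_n a_n x^n.
y''(x) has coefficient (n+2)(n+1) a_{n+2} at x^n;
-3 x y'(x) has coefficient -3 n a_n at x^n (shift);
7 y(x) has coefficient 7 a_n at x^n.
Matching x^n: (n+2)(n+1) a_{n+2} + (-3n + 7) a_n = 0.
Thus a_{n+2} = (3n - 7) / ((n+1)(n+2)) * a_n.

Check with a_0 = 1, a_1 = 0 (apply the recurrence for n = 0, 1, 2, 3): a_0 = 1, a_1 = 0, a_2 = -7/2, a_3 = 0, a_4 = 7/24, a_5 = 0.

a_(n+2) = (3n - 7) / ((n+1)(n+2)) * a_n; check: a_0 = 1, a_1 = 0, a_2 = -7/2, a_3 = 0, a_4 = 7/24, a_5 = 0


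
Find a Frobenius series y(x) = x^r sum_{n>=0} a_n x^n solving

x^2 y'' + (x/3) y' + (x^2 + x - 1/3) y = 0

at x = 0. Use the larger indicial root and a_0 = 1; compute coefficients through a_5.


Write in Frobenius form y'' + (p(x)/x) y' + (q(x)/x^2) y = 0:
  p(x) = 1/3,  q(x) = x^2 + x - 1/3.
Indicial equation: r(r-1) + (1/3) r + (-1/3) = 0 -> roots r_1 = 1, r_2 = -1/3.
Take r = r_1 = 1. Let y(x) = x^r sum_{n>=0} a_n x^n with a_0 = 1.
Substitute y = x^r sum a_n x^n and match x^{r+n}. The recurrence is
  D(n) a_n + 1 a_{n-1} + 1 a_{n-2} = 0,  where D(n) = (r+n)(r+n-1) + (1/3)(r+n) + (-1/3).
  a_n = [-1 a_{n-1} - 1 a_{n-2}] / D(n).
Since the indicial polynomial factors as (r - r_1)(r - r_2), D(n) = (r_1 + n - r_1)(r_1 + n - r_2) = n(n + 4/3).
Evaluating step by step (a_0 = 1):
  n = 1: D(1) = 1(1 + 4/3) = 7/3; numerator = -1(1) = -1; a_1 = (-1)/(7/3) = -3/7
  n = 2: D(2) = 2(2 + 4/3) = 20/3; numerator = -1(-3/7) - 1(1) = -4/7; a_2 = (-4/7)/(20/3) = -3/35
  n = 3: D(3) = 3(3 + 4/3) = 13; numerator = -1(-3/35) - 1(-3/7) = 18/35; a_3 = (18/35)/(13) = 18/455
  n = 4: D(4) = 4(4 + 4/3) = 64/3; numerator = -1(18/455) - 1(-3/35) = 3/65; a_4 = (3/65)/(64/3) = 9/4160
  n = 5: D(5) = 5(5 + 4/3) = 95/3; numerator = -1(9/4160) - 1(18/455) = -243/5824; a_5 = (-243/5824)/(95/3) = -729/553280

r = 1; a_0 = 1; a_1 = -3/7; a_2 = -3/35; a_3 = 18/455; a_4 = 9/4160; a_5 = -729/553280


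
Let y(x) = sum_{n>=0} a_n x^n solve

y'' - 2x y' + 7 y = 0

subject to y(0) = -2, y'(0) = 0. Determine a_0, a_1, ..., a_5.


Ansatz: y(x) = sum_{n>=0} a_n x^n, so y'(x) = sum_{n>=1} n a_n x^(n-1) and y''(x) = sum_{n>=2} n(n-1) a_n x^(n-2).
Substitute into P(x) y'' + Q(x) y' + R(x) y = 0 with P(x) = 1, Q(x) = -2x, R(x) = 7, and match powers of x.
Initial conditions: a_0 = -2, a_1 = 0.
Setting the coefficient of each power of x to zero and solving order by order (substituting the coefficients already found):
  x^0: 2 a_2 + 7 a_0 = 0  ->  2 a_2 = -7 a_0 = 14  ->  a_2 = 7
  x^1: 6 a_3 + 5 a_1 = 0  ->  6 a_3 = -5 a_1 = 0  ->  a_3 = 0
  x^2: 12 a_4 + 3 a_2 = 0  ->  12 a_4 = -3 a_2 = -21  ->  a_4 = -7/4
  x^3: 20 a_5 + a_3 = 0  ->  20 a_5 = -a_3 = 0  ->  a_5 = 0
Truncated series: y(x) = -2 + 7 x^2 - (7/4) x^4 + O(x^6).

a_0 = -2; a_1 = 0; a_2 = 7; a_3 = 0; a_4 = -7/4; a_5 = 0


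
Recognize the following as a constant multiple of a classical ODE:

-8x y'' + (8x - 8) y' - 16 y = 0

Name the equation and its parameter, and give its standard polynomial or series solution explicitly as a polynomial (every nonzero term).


All three coefficients share the factor -8; dividing through by -8 gives  x y'' + (1 - x) y' + 2 y = 0.
This matches the Laguerre equation x y'' + (1 - x) y' + n y = 0 with n = 2; the polynomial solution is L_2(x).
With y = sum_k a_k x^k, matching x^k gives (k+1)k a_{k+1} + (k+1) a_{k+1} - k a_k + n a_k = 0, i.e. (k+1)^2 a_{k+1} = (k - n) a_k = (k - 2) a_k. The right side vanishes at k = 2, so the series terminates at degree 2.
Standard normalization L_n(0) = 1 gives a_0 = 1. Work upward with a_{k+1} = (k - 2) a_k / (k+1)^2:
  a_1 = (0 - 2)(1) / 1^2 = -2/1 = -2
  a_2 = (1 - 2)(-2) / 2^2 = 2/4 = 1/2
Hence L_2(x) = x^2/2 - 2 x + 1.

L_2(x); series = x^2/2 - 2 x + 1


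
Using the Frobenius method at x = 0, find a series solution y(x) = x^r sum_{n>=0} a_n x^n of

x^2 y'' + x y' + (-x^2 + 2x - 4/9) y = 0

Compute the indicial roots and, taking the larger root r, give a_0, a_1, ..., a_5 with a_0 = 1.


Write in Frobenius form y'' + (p(x)/x) y' + (q(x)/x^2) y = 0:
  p(x) = 1,  q(x) = -x^2 + 2x - 4/9.
Indicial equation: r(r-1) + (1) r + (-4/9) = 0 -> roots r_1 = 2/3, r_2 = -2/3.
Take r = r_1 = 2/3. Let y(x) = x^r sum_{n>=0} a_n x^n with a_0 = 1.
Substitute y = x^r sum a_n x^n and match x^{r+n}. The recurrence is
  D(n) a_n + 2 a_{n-1} - 1 a_{n-2} = 0,  where D(n) = (r+n)(r+n-1) + (1)(r+n) + (-4/9).
  a_n = [-2 a_{n-1} + 1 a_{n-2}] / D(n).
Since the indicial polynomial factors as (r - r_1)(r - r_2), D(n) = (r_1 + n - r_1)(r_1 + n - r_2) = n(n + 4/3).
Evaluating step by step (a_0 = 1):
  n = 1: D(1) = 1(1 + 4/3) = 7/3; numerator = -2(1) = -2; a_1 = (-2)/(7/3) = -6/7
  n = 2: D(2) = 2(2 + 4/3) = 20/3; numerator = -2(-6/7) + 1(1) = 19/7; a_2 = (19/7)/(20/3) = 57/140
  n = 3: D(3) = 3(3 + 4/3) = 13; numerator = -2(57/140) + 1(-6/7) = -117/70; a_3 = (-117/70)/(13) = -9/70
  n = 4: D(4) = 4(4 + 4/3) = 64/3; numerator = -2(-9/70) + 1(57/140) = 93/140; a_4 = (93/140)/(64/3) = 279/8960
  n = 5: D(5) = 5(5 + 4/3) = 95/3; numerator = -2(279/8960) + 1(-9/70) = -171/896; a_5 = (-171/896)/(95/3) = -27/4480

r = 2/3; a_0 = 1; a_1 = -6/7; a_2 = 57/140; a_3 = -9/70; a_4 = 279/8960; a_5 = -27/4480


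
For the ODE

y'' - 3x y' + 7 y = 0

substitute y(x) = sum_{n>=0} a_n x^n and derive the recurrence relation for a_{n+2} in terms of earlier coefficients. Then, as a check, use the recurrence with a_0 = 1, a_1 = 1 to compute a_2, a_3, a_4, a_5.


Substitute y = sum_n a_n x^n.
y''(x) has coefficient (n+2)(n+1) a_{n+2} at x^n;
-3 x y'(x) has coefficient -3 n a_n at x^n (shift);
7 y(x) has coefficient 7 a_n at x^n.
Matching x^n: (n+2)(n+1) a_{n+2} + (-3n + 7) a_n = 0.
Thus a_{n+2} = (3n - 7) / ((n+1)(n+2)) * a_n.

Check with a_0 = 1, a_1 = 1 (apply the recurrence for n = 0, 1, 2, 3): a_0 = 1, a_1 = 1, a_2 = -7/2, a_3 = -2/3, a_4 = 7/24, a_5 = -1/15.

a_(n+2) = (3n - 7) / ((n+1)(n+2)) * a_n; check: a_0 = 1, a_1 = 1, a_2 = -7/2, a_3 = -2/3, a_4 = 7/24, a_5 = -1/15


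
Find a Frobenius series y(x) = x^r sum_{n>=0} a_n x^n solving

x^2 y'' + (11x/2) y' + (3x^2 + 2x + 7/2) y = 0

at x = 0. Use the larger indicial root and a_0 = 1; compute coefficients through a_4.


Write in Frobenius form y'' + (p(x)/x) y' + (q(x)/x^2) y = 0:
  p(x) = 11/2,  q(x) = 3x^2 + 2x + 7/2.
Indicial equation: r(r-1) + (11/2) r + (7/2) = 0 -> roots r_1 = -1, r_2 = -7/2.
Take r = r_1 = -1. Let y(x) = x^r sum_{n>=0} a_n x^n with a_0 = 1.
Substitute y = x^r sum a_n x^n and match x^{r+n}. The recurrence is
  D(n) a_n + 2 a_{n-1} + 3 a_{n-2} = 0,  where D(n) = (r+n)(r+n-1) + (11/2)(r+n) + (7/2).
  a_n = [-2 a_{n-1} - 3 a_{n-2}] / D(n).
Since the indicial polynomial factors as (r - r_1)(r - r_2), D(n) = (r_1 + n - r_1)(r_1 + n - r_2) = n(n + 5/2).
Evaluating step by step (a_0 = 1):
  n = 1: D(1) = 1(1 + 5/2) = 7/2; numerator = -2(1) = -2; a_1 = (-2)/(7/2) = -4/7
  n = 2: D(2) = 2(2 + 5/2) = 9; numerator = -2(-4/7) - 3(1) = -13/7; a_2 = (-13/7)/(9) = -13/63
  n = 3: D(3) = 3(3 + 5/2) = 33/2; numerator = -2(-13/63) - 3(-4/7) = 134/63; a_3 = (134/63)/(33/2) = 268/2079
  n = 4: D(4) = 4(4 + 5/2) = 26; numerator = -2(268/2079) - 3(-13/63) = 751/2079; a_4 = (751/2079)/(26) = 751/54054

r = -1; a_0 = 1; a_1 = -4/7; a_2 = -13/63; a_3 = 268/2079; a_4 = 751/54054


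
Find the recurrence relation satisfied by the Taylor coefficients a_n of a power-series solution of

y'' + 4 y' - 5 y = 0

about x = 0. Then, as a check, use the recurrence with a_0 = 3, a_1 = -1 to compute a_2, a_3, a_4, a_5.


Substitute y = sum_n a_n x^n.
y''(x) has coefficient (n+2)(n+1) a_{n+2} at x^n;
4 y'(x) has coefficient 4 (n+1) a_{n+1} at x^n;
-5 y(x) has coefficient -5 a_n at x^n.
Matching x^n: (n+2)(n+1) a_{n+2} + 4 (n+1) a_{n+1} - 5 a_n = 0.
Thus a_{n+2} = [-4 (n+1) a_{n+1} + 5 a_n] / ((n+1)(n+2)).

Check with a_0 = 3, a_1 = -1 (apply the recurrence for n = 0, 1, 2, 3): a_0 = 3, a_1 = -1, a_2 = 19/2, a_3 = -27/2, a_4 = 419/24, a_5 = -2081/120.

a_(n+2) = [-4 (n+1) a_(n+1) + 5 a_n] / ((n+1)(n+2)); check: a_0 = 3, a_1 = -1, a_2 = 19/2, a_3 = -27/2, a_4 = 419/24, a_5 = -2081/120


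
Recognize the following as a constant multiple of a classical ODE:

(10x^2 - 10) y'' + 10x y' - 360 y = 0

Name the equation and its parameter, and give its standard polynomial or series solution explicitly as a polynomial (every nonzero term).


All three coefficients share the factor -10; dividing through by -10 gives  (1 - x^2) y'' - x y' + 36 y = 0.
This matches the Chebyshev equation (1 - x^2) y'' - x y' + n^2 y = 0 (note the -x y' term, not -2x y') with n^2 = 36, so n = 6; the polynomial solution is T_6(x).
With y = sum_k a_k x^k, matching x^k gives (k+2)(k+1) a_{k+2} = (k^2 - n^2) a_k = (k - 6)(k + 6) a_k. The right side vanishes at k = 6, so the series with the parity of 6 terminates at degree 6.
Standard normalization: leading coefficient of T_n is 2^(n-1), so a_6 = 2^5 = 32. Work downward with a_k = (k+1)(k+2) a_{k+2} / ((k - 6)(k + 6)):
  a_4 = (5)(6)(32) / ((4 - 6)(4 + 6)) = 960/(-20) = -48
  a_2 = (3)(4)(-48) / ((2 - 6)(2 + 6)) = -576/(-32) = 18
  a_0 = (1)(2)(18) / ((0 - 6)(0 + 6)) = 36/(-36) = -1
Hence T_6(x) = 32 x^6 - 48 x^4 + 18 x^2 - 1.

T_6(x); series = 32 x^6 - 48 x^4 + 18 x^2 - 1


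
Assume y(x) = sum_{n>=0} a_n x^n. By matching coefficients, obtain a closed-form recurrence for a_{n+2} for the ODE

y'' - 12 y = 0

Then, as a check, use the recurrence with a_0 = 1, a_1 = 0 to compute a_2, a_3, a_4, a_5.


Substitute y = sum_n a_n x^n into y'' + (const) y = 0.
y''(x) = sum_{n>=0} (n+2)(n+1) a_{n+2} x^n.
The ODE becomes sum_n [(n+2)(n+1) a_{n+2} - 12 a_n] x^n = 0.
Setting each coefficient to zero gives the recurrence:
  (n+2)(n+1) a_{n+2} - 12 a_n = 0,
  a_{n+2} = 12 / ((n+1)(n+2)) a_n.

Check with a_0 = 1, a_1 = 0 (apply the recurrence for n = 0, 1, 2, 3): a_0 = 1, a_1 = 0, a_2 = 6, a_3 = 0, a_4 = 6, a_5 = 0.

a_{n+2} = 12/((n+1)(n+2)) * a_n; check: a_0 = 1, a_1 = 0, a_2 = 6, a_3 = 0, a_4 = 6, a_5 = 0


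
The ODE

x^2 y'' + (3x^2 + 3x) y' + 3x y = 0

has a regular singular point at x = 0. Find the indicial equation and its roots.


Divide by x^2 to reach normal form y'' + P_1(x) y' + P_2(x) y = 0 with P_1(x) = 3 + 3/x and P_2(x) = 3/x.
x = 0 is a singular point because the y'-coefficient 3 + 3/x has a pole at x = 0 and the y-coefficient 3/x has a pole at x = 0.
It is a regular singular point because x P_1(x) = p(x) = 3x + 3 and x^2 P_2(x) = q(x) = 3x are polynomials, hence analytic at x = 0.
p(0) = 3,  q(0) = 0.
Indicial equation: r(r-1) + p(0) r + q(0) = 0, i.e. r^2 + (p(0) - 1) r + q(0) = 0, i.e. r^2 + 2 r = 0.
Discriminant: (2)^2 - 4(0) = 4, so r = (-2 ± 2)/2.
Solving: r_1 = 0, r_2 = -2.

indicial: r^2 + 2 r = 0; roots r_1 = 0, r_2 = -2


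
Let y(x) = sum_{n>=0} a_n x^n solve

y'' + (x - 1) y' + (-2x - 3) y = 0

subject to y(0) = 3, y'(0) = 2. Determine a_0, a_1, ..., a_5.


Ansatz: y(x) = sum_{n>=0} a_n x^n, so y'(x) = sum_{n>=1} n a_n x^(n-1) and y''(x) = sum_{n>=2} n(n-1) a_n x^(n-2).
Substitute into P(x) y'' + Q(x) y' + R(x) y = 0 with P(x) = 1, Q(x) = x - 1, R(x) = -2x - 3, and match powers of x.
Initial conditions: a_0 = 3, a_1 = 2.
Setting the coefficient of each power of x to zero and solving order by order (substituting the coefficients already found):
  x^0: 2 a_2 - a_1 - 3 a_0 = 0  ->  2 a_2 = a_1 + 3 a_0 = 11  ->  a_2 = 11/2
  x^1: 6 a_3 - 2 a_2 - 2 a_1 - 2 a_0 = 0  ->  6 a_3 = 2 a_2 + 2 a_1 + 2 a_0 = 21  ->  a_3 = 7/2
  x^2: 12 a_4 - 3 a_3 - a_2 - 2 a_1 = 0  ->  12 a_4 = 3 a_3 + a_2 + 2 a_1 = 20  ->  a_4 = 5/3
  x^3: 20 a_5 - 4 a_4 - 2 a_2 = 0  ->  20 a_5 = 4 a_4 + 2 a_2 = 53/3  ->  a_5 = 53/60
Truncated series: y(x) = 3 + 2 x + (11/2) x^2 + (7/2) x^3 + (5/3) x^4 + (53/60) x^5 + O(x^6).

a_0 = 3; a_1 = 2; a_2 = 11/2; a_3 = 7/2; a_4 = 5/3; a_5 = 53/60


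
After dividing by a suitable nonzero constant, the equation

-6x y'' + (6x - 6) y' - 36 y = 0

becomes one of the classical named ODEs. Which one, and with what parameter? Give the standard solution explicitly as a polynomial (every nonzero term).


All three coefficients share the factor -6; dividing through by -6 gives  x y'' + (1 - x) y' + 6 y = 0.
This matches the Laguerre equation x y'' + (1 - x) y' + n y = 0 with n = 6; the polynomial solution is L_6(x).
With y = sum_k a_k x^k, matching x^k gives (k+1)k a_{k+1} + (k+1) a_{k+1} - k a_k + n a_k = 0, i.e. (k+1)^2 a_{k+1} = (k - n) a_k = (k - 6) a_k. The right side vanishes at k = 6, so the series terminates at degree 6.
Standard normalization L_n(0) = 1 gives a_0 = 1. Work upward with a_{k+1} = (k - 6) a_k / (k+1)^2:
  a_1 = (0 - 6)(1) / 1^2 = -6/1 = -6
  a_2 = (1 - 6)(-6) / 2^2 = 30/4 = 15/2
  a_3 = (2 - 6)(15/2) / 3^2 = -30/9 = -10/3
  a_4 = (3 - 6)(-10/3) / 4^2 = 10/16 = 5/8
  a_5 = (4 - 6)(5/8) / 5^2 = (-5/4)/25 = -1/20
  a_6 = (5 - 6)(-1/20) / 6^2 = (1/20)/36 = 1/720
Hence L_6(x) = x^6/720 - x^5/20 + 5 x^4/8 - 10 x^3/3 + 15 x^2/2 - 6 x + 1.

L_6(x); series = x^6/720 - x^5/20 + 5 x^4/8 - 10 x^3/3 + 15 x^2/2 - 6 x + 1


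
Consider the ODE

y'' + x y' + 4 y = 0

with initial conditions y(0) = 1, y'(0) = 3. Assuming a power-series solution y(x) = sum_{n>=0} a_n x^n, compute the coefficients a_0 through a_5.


Ansatz: y(x) = sum_{n>=0} a_n x^n, so y'(x) = sum_{n>=1} n a_n x^(n-1) and y''(x) = sum_{n>=2} n(n-1) a_n x^(n-2).
Substitute into P(x) y'' + Q(x) y' + R(x) y = 0 with P(x) = 1, Q(x) = x, R(x) = 4, and match powers of x.
Initial conditions: a_0 = 1, a_1 = 3.
Setting the coefficient of each power of x to zero and solving order by order (substituting the coefficients already found):
  x^0: 2 a_2 + 4 a_0 = 0  ->  2 a_2 = -4 a_0 = -4  ->  a_2 = -2
  x^1: 6 a_3 + 5 a_1 = 0  ->  6 a_3 = -5 a_1 = -15  ->  a_3 = -5/2
  x^2: 12 a_4 + 6 a_2 = 0  ->  12 a_4 = -6 a_2 = 12  ->  a_4 = 1
  x^3: 20 a_5 + 7 a_3 = 0  ->  20 a_5 = -7 a_3 = 35/2  ->  a_5 = 7/8
Truncated series: y(x) = 1 + 3 x - 2 x^2 - (5/2) x^3 + x^4 + (7/8) x^5 + O(x^6).

a_0 = 1; a_1 = 3; a_2 = -2; a_3 = -5/2; a_4 = 1; a_5 = 7/8


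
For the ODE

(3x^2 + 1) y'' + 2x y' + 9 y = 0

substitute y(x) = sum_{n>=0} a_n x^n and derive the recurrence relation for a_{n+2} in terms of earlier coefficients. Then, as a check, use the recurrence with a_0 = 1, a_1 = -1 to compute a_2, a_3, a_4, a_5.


Substitute y = sum_n a_n x^n.
(1 + 3 x^2) y'' contributes (n+2)(n+1) a_{n+2} + 3 n(n-1) a_n at x^n.
2 x y'(x) contributes 2 n a_n at x^n.
9 y(x) contributes 9 a_n at x^n.
Matching x^n: (n+2)(n+1) a_{n+2} + (3 n(n-1) + 2 n + 9) a_n = 0.
Thus a_{n+2} = (-3 n(n-1) - 2 n - 9) / ((n+1)(n+2)) * a_n.

Check with a_0 = 1, a_1 = -1 (apply the recurrence for n = 0, 1, 2, 3): a_0 = 1, a_1 = -1, a_2 = -9/2, a_3 = 11/6, a_4 = 57/8, a_5 = -121/40.

a_(n+2) = (-3 n(n-1) - 2 n - 9) / ((n+1)(n+2)) * a_n; check: a_0 = 1, a_1 = -1, a_2 = -9/2, a_3 = 11/6, a_4 = 57/8, a_5 = -121/40


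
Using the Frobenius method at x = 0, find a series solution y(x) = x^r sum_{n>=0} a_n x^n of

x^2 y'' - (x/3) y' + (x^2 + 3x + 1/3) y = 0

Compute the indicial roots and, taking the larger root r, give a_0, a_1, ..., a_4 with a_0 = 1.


Write in Frobenius form y'' + (p(x)/x) y' + (q(x)/x^2) y = 0:
  p(x) = -1/3,  q(x) = x^2 + 3x + 1/3.
Indicial equation: r(r-1) + (-1/3) r + (1/3) = 0 -> roots r_1 = 1, r_2 = 1/3.
Take r = r_1 = 1. Let y(x) = x^r sum_{n>=0} a_n x^n with a_0 = 1.
Substitute y = x^r sum a_n x^n and match x^{r+n}. The recurrence is
  D(n) a_n + 3 a_{n-1} + 1 a_{n-2} = 0,  where D(n) = (r+n)(r+n-1) + (-1/3)(r+n) + (1/3).
  a_n = [-3 a_{n-1} - 1 a_{n-2}] / D(n).
Since the indicial polynomial factors as (r - r_1)(r - r_2), D(n) = (r_1 + n - r_1)(r_1 + n - r_2) = n(n + 2/3).
Evaluating step by step (a_0 = 1):
  n = 1: D(1) = 1(1 + 2/3) = 5/3; numerator = -3(1) = -3; a_1 = (-3)/(5/3) = -9/5
  n = 2: D(2) = 2(2 + 2/3) = 16/3; numerator = -3(-9/5) - 1(1) = 22/5; a_2 = (22/5)/(16/3) = 33/40
  n = 3: D(3) = 3(3 + 2/3) = 11; numerator = -3(33/40) - 1(-9/5) = -27/40; a_3 = (-27/40)/(11) = -27/440
  n = 4: D(4) = 4(4 + 2/3) = 56/3; numerator = -3(-27/440) - 1(33/40) = -141/220; a_4 = (-141/220)/(56/3) = -423/12320

r = 1; a_0 = 1; a_1 = -9/5; a_2 = 33/40; a_3 = -27/440; a_4 = -423/12320


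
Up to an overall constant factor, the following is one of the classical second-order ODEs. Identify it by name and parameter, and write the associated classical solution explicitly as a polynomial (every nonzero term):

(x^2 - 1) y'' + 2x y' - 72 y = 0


All three coefficients share the factor -1; dividing through by -1 gives  (1 - x^2) y'' - 2x y' + 72 y = 0.
This matches the Legendre equation (1 - x^2) y'' - 2x y' + n(n+1) y = 0 (note the -2x y' term) with n(n+1) = 72, so n = 8; the polynomial solution is P_8(x).
With y = sum_k a_k x^k, matching x^k gives (k+2)(k+1) a_{k+2} = [k(k+1) - n(n+1)] a_k = (k - 8)(k + 9) a_k. The right side vanishes at k = 8, so the series with the parity of 8 terminates at degree 8.
Standard normalization (P_n(1) = 1): leading coefficient (2n)!/(2^n (n!)^2) = 20922789888000/(256*1625702400) = 6435/128, so a_8 = 6435/128. Work downward with a_k = (k+1)(k+2) a_{k+2} / ((k - 8)(k + 9)):
  a_6 = (7)(8)(6435/128) / ((6 - 8)(6 + 9)) = (45045/16)/(-30) = -3003/32
  a_4 = (5)(6)(-3003/32) / ((4 - 8)(4 + 9)) = (-45045/16)/(-52) = 3465/64
  a_2 = (3)(4)(3465/64) / ((2 - 8)(2 + 9)) = (10395/16)/(-66) = -315/32
  a_0 = (1)(2)(-315/32) / ((0 - 8)(0 + 9)) = (-315/16)/(-72) = 35/128
Hence P_8(x) = 6435 x^8/128 - 3003 x^6/32 + 3465 x^4/64 - 315 x^2/32 + 35/128.

P_8(x); series = 6435 x^8/128 - 3003 x^6/32 + 3465 x^4/64 - 315 x^2/32 + 35/128


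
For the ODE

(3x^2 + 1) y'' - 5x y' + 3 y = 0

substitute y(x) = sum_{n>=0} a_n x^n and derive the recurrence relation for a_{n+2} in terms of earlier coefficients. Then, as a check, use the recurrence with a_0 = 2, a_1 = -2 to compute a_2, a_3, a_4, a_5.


Substitute y = sum_n a_n x^n.
(1 + 3 x^2) y'' contributes (n+2)(n+1) a_{n+2} + 3 n(n-1) a_n at x^n.
-5 x y'(x) contributes -5 n a_n at x^n.
3 y(x) contributes 3 a_n at x^n.
Matching x^n: (n+2)(n+1) a_{n+2} + (3 n(n-1) - 5 n + 3) a_n = 0.
Thus a_{n+2} = (-3 n(n-1) + 5 n - 3) / ((n+1)(n+2)) * a_n.

Check with a_0 = 2, a_1 = -2 (apply the recurrence for n = 0, 1, 2, 3): a_0 = 2, a_1 = -2, a_2 = -3, a_3 = -2/3, a_4 = -1/4, a_5 = 1/5.

a_(n+2) = (-3 n(n-1) + 5 n - 3) / ((n+1)(n+2)) * a_n; check: a_0 = 2, a_1 = -2, a_2 = -3, a_3 = -2/3, a_4 = -1/4, a_5 = 1/5


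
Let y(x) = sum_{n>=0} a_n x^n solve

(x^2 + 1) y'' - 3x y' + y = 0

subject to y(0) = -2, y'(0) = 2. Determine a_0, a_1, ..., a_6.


Ansatz: y(x) = sum_{n>=0} a_n x^n, so y'(x) = sum_{n>=1} n a_n x^(n-1) and y''(x) = sum_{n>=2} n(n-1) a_n x^(n-2).
Substitute into P(x) y'' + Q(x) y' + R(x) y = 0 with P(x) = x^2 + 1, Q(x) = -3x, R(x) = 1, and match powers of x.
Initial conditions: a_0 = -2, a_1 = 2.
Setting the coefficient of each power of x to zero and solving order by order (substituting the coefficients already found):
  x^0: 2 a_2 + a_0 = 0  ->  2 a_2 = -a_0 = 2  ->  a_2 = 1
  x^1: 6 a_3 - 2 a_1 = 0  ->  6 a_3 = 2 a_1 = 4  ->  a_3 = 2/3
  x^2: 12 a_4 - 3 a_2 = 0  ->  12 a_4 = 3 a_2 = 3  ->  a_4 = 1/4
  x^3: 20 a_5 - 2 a_3 = 0  ->  20 a_5 = 2 a_3 = 4/3  ->  a_5 = 1/15
  x^4: 30 a_6 + a_4 = 0  ->  30 a_6 = -a_4 = -1/4  ->  a_6 = -1/120
Truncated series: y(x) = -2 + 2 x + x^2 + (2/3) x^3 + (1/4) x^4 + (1/15) x^5 - (1/120) x^6 + O(x^7).

a_0 = -2; a_1 = 2; a_2 = 1; a_3 = 2/3; a_4 = 1/4; a_5 = 1/15; a_6 = -1/120


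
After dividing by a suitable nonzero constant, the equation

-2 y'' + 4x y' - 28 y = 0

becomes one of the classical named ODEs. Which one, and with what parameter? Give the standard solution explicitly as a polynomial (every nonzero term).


All three coefficients share the factor -2; dividing through by -2 gives  y'' - 2x y' + 14 y = 0.
This matches the Hermite equation y'' - 2x y' + 2n y = 0 with 2n = 14, so n = 7; the polynomial solution is H_7(x).
With y = sum_k a_k x^k, matching x^k gives (k+2)(k+1) a_{k+2} = 2(k - n) a_k = 2(k - 7) a_k. The right side vanishes at k = 7, so the series with the parity of 7 terminates at degree 7.
Standard normalization: leading coefficient of H_n is 2^n, so a_7 = 2^7 = 128. Work downward with a_k = (k+1)(k+2) a_{k+2} / (2(k - n)):
  a_5 = (6)(7)(128) / (2(5 - 7)) = 5376/(-4) = -1344
  a_3 = (4)(5)(-1344) / (2(3 - 7)) = -26880/(-8) = 3360
  a_1 = (2)(3)(3360) / (2(1 - 7)) = 20160/(-12) = -1680
Hence H_7(x) = 128 x^7 - 1344 x^5 + 3360 x^3 - 1680 x.

H_7(x); series = 128 x^7 - 1344 x^5 + 3360 x^3 - 1680 x


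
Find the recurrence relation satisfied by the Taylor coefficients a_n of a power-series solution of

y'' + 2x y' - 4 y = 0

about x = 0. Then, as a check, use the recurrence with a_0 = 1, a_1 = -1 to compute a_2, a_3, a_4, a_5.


Substitute y = sum_n a_n x^n.
y''(x) has coefficient (n+2)(n+1) a_{n+2} at x^n;
2 x y'(x) has coefficient 2 n a_n at x^n (shift);
-4 y(x) has coefficient -4 a_n at x^n.
Matching x^n: (n+2)(n+1) a_{n+2} + (2n - 4) a_n = 0.
Thus a_{n+2} = (-2n + 4) / ((n+1)(n+2)) * a_n.

Check with a_0 = 1, a_1 = -1 (apply the recurrence for n = 0, 1, 2, 3): a_0 = 1, a_1 = -1, a_2 = 2, a_3 = -1/3, a_4 = 0, a_5 = 1/30.

a_(n+2) = (-2n + 4) / ((n+1)(n+2)) * a_n; check: a_0 = 1, a_1 = -1, a_2 = 2, a_3 = -1/3, a_4 = 0, a_5 = 1/30


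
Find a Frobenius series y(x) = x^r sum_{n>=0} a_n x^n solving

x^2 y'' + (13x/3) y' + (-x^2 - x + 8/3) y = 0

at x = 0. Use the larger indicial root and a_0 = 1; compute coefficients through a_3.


Write in Frobenius form y'' + (p(x)/x) y' + (q(x)/x^2) y = 0:
  p(x) = 13/3,  q(x) = -x^2 - x + 8/3.
Indicial equation: r(r-1) + (13/3) r + (8/3) = 0 -> roots r_1 = -4/3, r_2 = -2.
Take r = r_1 = -4/3. Let y(x) = x^r sum_{n>=0} a_n x^n with a_0 = 1.
Substitute y = x^r sum a_n x^n and match x^{r+n}. The recurrence is
  D(n) a_n - 1 a_{n-1} - 1 a_{n-2} = 0,  where D(n) = (r+n)(r+n-1) + (13/3)(r+n) + (8/3).
  a_n = [1 a_{n-1} + 1 a_{n-2}] / D(n).
Since the indicial polynomial factors as (r - r_1)(r - r_2), D(n) = (r_1 + n - r_1)(r_1 + n - r_2) = n(n + 2/3).
Evaluating step by step (a_0 = 1):
  n = 1: D(1) = 1(1 + 2/3) = 5/3; numerator = 1(1) = 1; a_1 = (1)/(5/3) = 3/5
  n = 2: D(2) = 2(2 + 2/3) = 16/3; numerator = 1(3/5) + 1(1) = 8/5; a_2 = (8/5)/(16/3) = 3/10
  n = 3: D(3) = 3(3 + 2/3) = 11; numerator = 1(3/10) + 1(3/5) = 9/10; a_3 = (9/10)/(11) = 9/110

r = -4/3; a_0 = 1; a_1 = 3/5; a_2 = 3/10; a_3 = 9/110


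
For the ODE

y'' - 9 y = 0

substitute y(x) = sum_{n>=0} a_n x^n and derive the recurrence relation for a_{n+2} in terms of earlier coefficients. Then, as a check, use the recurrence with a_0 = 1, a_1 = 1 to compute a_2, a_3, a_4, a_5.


Substitute y = sum_n a_n x^n into y'' + (const) y = 0.
y''(x) = sum_{n>=0} (n+2)(n+1) a_{n+2} x^n.
The ODE becomes sum_n [(n+2)(n+1) a_{n+2} - 9 a_n] x^n = 0.
Setting each coefficient to zero gives the recurrence:
  (n+2)(n+1) a_{n+2} - 9 a_n = 0,
  a_{n+2} = 9 / ((n+1)(n+2)) a_n.

Check with a_0 = 1, a_1 = 1 (apply the recurrence for n = 0, 1, 2, 3): a_0 = 1, a_1 = 1, a_2 = 9/2, a_3 = 3/2, a_4 = 27/8, a_5 = 27/40.

a_{n+2} = 9/((n+1)(n+2)) * a_n; check: a_0 = 1, a_1 = 1, a_2 = 9/2, a_3 = 3/2, a_4 = 27/8, a_5 = 27/40


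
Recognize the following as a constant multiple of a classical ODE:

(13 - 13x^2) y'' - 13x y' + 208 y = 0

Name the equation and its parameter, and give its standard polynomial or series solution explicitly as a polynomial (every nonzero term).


All three coefficients share the factor 13; dividing through by 13 gives  (1 - x^2) y'' - x y' + 16 y = 0.
This matches the Chebyshev equation (1 - x^2) y'' - x y' + n^2 y = 0 (note the -x y' term, not -2x y') with n^2 = 16, so n = 4; the polynomial solution is T_4(x).
With y = sum_k a_k x^k, matching x^k gives (k+2)(k+1) a_{k+2} = (k^2 - n^2) a_k = (k - 4)(k + 4) a_k. The right side vanishes at k = 4, so the series with the parity of 4 terminates at degree 4.
Standard normalization: leading coefficient of T_n is 2^(n-1), so a_4 = 2^3 = 8. Work downward with a_k = (k+1)(k+2) a_{k+2} / ((k - 4)(k + 4)):
  a_2 = (3)(4)(8) / ((2 - 4)(2 + 4)) = 96/(-12) = -8
  a_0 = (1)(2)(-8) / ((0 - 4)(0 + 4)) = -16/(-16) = 1
Hence T_4(x) = 8 x^4 - 8 x^2 + 1.

T_4(x); series = 8 x^4 - 8 x^2 + 1


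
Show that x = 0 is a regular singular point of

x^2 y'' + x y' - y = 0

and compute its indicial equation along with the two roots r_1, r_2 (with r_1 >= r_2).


Divide by x^2 to reach normal form y'' + P_1(x) y' + P_2(x) y = 0 with P_1(x) = 1/x and P_2(x) = -1/x^2.
x = 0 is a singular point because the y'-coefficient 1/x has a pole at x = 0 and the y-coefficient -1/x^2 has a pole at x = 0.
It is a regular singular point because x P_1(x) = p(x) = 1 and x^2 P_2(x) = q(x) = -1 are polynomials, hence analytic at x = 0.
p(0) = 1,  q(0) = -1.
Indicial equation: r(r-1) + p(0) r + q(0) = 0, i.e. r^2 + (p(0) - 1) r + q(0) = 0, i.e. r^2 - 1 = 0.
Discriminant: (0)^2 - 4(-1) = 4, so r = (0 ± 2)/2.
Solving: r_1 = 1, r_2 = -1.

indicial: r^2 - 1 = 0; roots r_1 = 1, r_2 = -1


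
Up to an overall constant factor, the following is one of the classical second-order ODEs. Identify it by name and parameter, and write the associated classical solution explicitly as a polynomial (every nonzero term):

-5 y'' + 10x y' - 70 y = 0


All three coefficients share the factor -5; dividing through by -5 gives  y'' - 2x y' + 14 y = 0.
This matches the Hermite equation y'' - 2x y' + 2n y = 0 with 2n = 14, so n = 7; the polynomial solution is H_7(x).
With y = sum_k a_k x^k, matching x^k gives (k+2)(k+1) a_{k+2} = 2(k - n) a_k = 2(k - 7) a_k. The right side vanishes at k = 7, so the series with the parity of 7 terminates at degree 7.
Standard normalization: leading coefficient of H_n is 2^n, so a_7 = 2^7 = 128. Work downward with a_k = (k+1)(k+2) a_{k+2} / (2(k - n)):
  a_5 = (6)(7)(128) / (2(5 - 7)) = 5376/(-4) = -1344
  a_3 = (4)(5)(-1344) / (2(3 - 7)) = -26880/(-8) = 3360
  a_1 = (2)(3)(3360) / (2(1 - 7)) = 20160/(-12) = -1680
Hence H_7(x) = 128 x^7 - 1344 x^5 + 3360 x^3 - 1680 x.

H_7(x); series = 128 x^7 - 1344 x^5 + 3360 x^3 - 1680 x


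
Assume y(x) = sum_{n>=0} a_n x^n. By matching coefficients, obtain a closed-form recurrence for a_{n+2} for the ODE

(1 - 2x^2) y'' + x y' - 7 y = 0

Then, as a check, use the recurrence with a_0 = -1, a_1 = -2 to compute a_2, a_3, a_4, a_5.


Substitute y = sum_n a_n x^n.
(1 - 2 x^2) y'' contributes (n+2)(n+1) a_{n+2} - 2 n(n-1) a_n at x^n.
x y'(x) contributes n a_n at x^n.
-7 y(x) contributes -7 a_n at x^n.
Matching x^n: (n+2)(n+1) a_{n+2} + (-2 n(n-1) + n - 7) a_n = 0.
Thus a_{n+2} = (2 n(n-1) - n + 7) / ((n+1)(n+2)) * a_n.

Check with a_0 = -1, a_1 = -2 (apply the recurrence for n = 0, 1, 2, 3): a_0 = -1, a_1 = -2, a_2 = -7/2, a_3 = -2, a_4 = -21/8, a_5 = -8/5.

a_(n+2) = (2 n(n-1) - n + 7) / ((n+1)(n+2)) * a_n; check: a_0 = -1, a_1 = -2, a_2 = -7/2, a_3 = -2, a_4 = -21/8, a_5 = -8/5


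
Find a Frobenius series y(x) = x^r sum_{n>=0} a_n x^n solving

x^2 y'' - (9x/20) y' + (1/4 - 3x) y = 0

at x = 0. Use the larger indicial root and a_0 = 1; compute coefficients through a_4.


Write in Frobenius form y'' + (p(x)/x) y' + (q(x)/x^2) y = 0:
  p(x) = -9/20,  q(x) = 1/4 - 3x.
Indicial equation: r(r-1) + (-9/20) r + (1/4) = 0 -> roots r_1 = 5/4, r_2 = 1/5.
Take r = r_1 = 5/4. Let y(x) = x^r sum_{n>=0} a_n x^n with a_0 = 1.
Substitute y = x^r sum a_n x^n and match x^{r+n}. The recurrence is
  D(n) a_n - 3 a_{n-1} = 0,  where D(n) = (r+n)(r+n-1) + (-9/20)(r+n) + (1/4).
  a_n = 3 / D(n) * a_{n-1}.
Since the indicial polynomial factors as (r - r_1)(r - r_2), D(n) = (r_1 + n - r_1)(r_1 + n - r_2) = n(n + 21/20).
Evaluating step by step (a_0 = 1):
  n = 1: D(1) = 1(1 + 21/20) = 41/20; numerator = 3(1) = 3; a_1 = (3)/(41/20) = 60/41
  n = 2: D(2) = 2(2 + 21/20) = 61/10; numerator = 3(60/41) = 180/41; a_2 = (180/41)/(61/10) = 1800/2501
  n = 3: D(3) = 3(3 + 21/20) = 243/20; numerator = 3(1800/2501) = 5400/2501; a_3 = (5400/2501)/(243/20) = 4000/22509
  n = 4: D(4) = 4(4 + 21/20) = 101/5; numerator = 3(4000/22509) = 4000/7503; a_4 = (4000/7503)/(101/5) = 20000/757803

r = 5/4; a_0 = 1; a_1 = 60/41; a_2 = 1800/2501; a_3 = 4000/22509; a_4 = 20000/757803


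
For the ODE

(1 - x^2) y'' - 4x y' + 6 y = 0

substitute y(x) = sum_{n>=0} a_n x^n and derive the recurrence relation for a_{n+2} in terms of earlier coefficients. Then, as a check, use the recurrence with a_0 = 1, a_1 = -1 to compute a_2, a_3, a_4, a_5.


Substitute y = sum_n a_n x^n.
(1 - 1 x^2) y'' contributes (n+2)(n+1) a_{n+2} - n(n-1) a_n at x^n.
-4 x y'(x) contributes -4 n a_n at x^n.
6 y(x) contributes 6 a_n at x^n.
Matching x^n: (n+2)(n+1) a_{n+2} + (-n(n-1) - 4 n + 6) a_n = 0.
Thus a_{n+2} = (n(n-1) + 4 n - 6) / ((n+1)(n+2)) * a_n.

Check with a_0 = 1, a_1 = -1 (apply the recurrence for n = 0, 1, 2, 3): a_0 = 1, a_1 = -1, a_2 = -3, a_3 = 1/3, a_4 = -1, a_5 = 1/5.

a_(n+2) = (n(n-1) + 4 n - 6) / ((n+1)(n+2)) * a_n; check: a_0 = 1, a_1 = -1, a_2 = -3, a_3 = 1/3, a_4 = -1, a_5 = 1/5


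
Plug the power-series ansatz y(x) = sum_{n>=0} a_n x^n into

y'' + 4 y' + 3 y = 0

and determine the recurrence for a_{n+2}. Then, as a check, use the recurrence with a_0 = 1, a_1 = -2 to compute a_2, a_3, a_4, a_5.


Substitute y = sum_n a_n x^n.
y''(x) has coefficient (n+2)(n+1) a_{n+2} at x^n;
4 y'(x) has coefficient 4 (n+1) a_{n+1} at x^n;
3 y(x) has coefficient 3 a_n at x^n.
Matching x^n: (n+2)(n+1) a_{n+2} + 4 (n+1) a_{n+1} + 3 a_n = 0.
Thus a_{n+2} = [-4 (n+1) a_{n+1} - 3 a_n] / ((n+1)(n+2)).

Check with a_0 = 1, a_1 = -2 (apply the recurrence for n = 0, 1, 2, 3): a_0 = 1, a_1 = -2, a_2 = 5/2, a_3 = -7/3, a_4 = 41/24, a_5 = -61/60.

a_(n+2) = [-4 (n+1) a_(n+1) - 3 a_n] / ((n+1)(n+2)); check: a_0 = 1, a_1 = -2, a_2 = 5/2, a_3 = -7/3, a_4 = 41/24, a_5 = -61/60


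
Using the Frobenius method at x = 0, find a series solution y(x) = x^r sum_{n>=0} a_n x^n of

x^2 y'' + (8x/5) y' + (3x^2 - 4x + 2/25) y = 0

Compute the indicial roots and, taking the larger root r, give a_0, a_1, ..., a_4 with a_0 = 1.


Write in Frobenius form y'' + (p(x)/x) y' + (q(x)/x^2) y = 0:
  p(x) = 8/5,  q(x) = 3x^2 - 4x + 2/25.
Indicial equation: r(r-1) + (8/5) r + (2/25) = 0 -> roots r_1 = -1/5, r_2 = -2/5.
Take r = r_1 = -1/5. Let y(x) = x^r sum_{n>=0} a_n x^n with a_0 = 1.
Substitute y = x^r sum a_n x^n and match x^{r+n}. The recurrence is
  D(n) a_n - 4 a_{n-1} + 3 a_{n-2} = 0,  where D(n) = (r+n)(r+n-1) + (8/5)(r+n) + (2/25).
  a_n = [4 a_{n-1} - 3 a_{n-2}] / D(n).
Since the indicial polynomial factors as (r - r_1)(r - r_2), D(n) = (r_1 + n - r_1)(r_1 + n - r_2) = n(n + 1/5).
Evaluating step by step (a_0 = 1):
  n = 1: D(1) = 1(1 + 1/5) = 6/5; numerator = 4(1) = 4; a_1 = (4)/(6/5) = 10/3
  n = 2: D(2) = 2(2 + 1/5) = 22/5; numerator = 4(10/3) - 3(1) = 31/3; a_2 = (31/3)/(22/5) = 155/66
  n = 3: D(3) = 3(3 + 1/5) = 48/5; numerator = 4(155/66) - 3(10/3) = -20/33; a_3 = (-20/33)/(48/5) = -25/396
  n = 4: D(4) = 4(4 + 1/5) = 84/5; numerator = 4(-25/396) - 3(155/66) = -1445/198; a_4 = (-1445/198)/(84/5) = -7225/16632

r = -1/5; a_0 = 1; a_1 = 10/3; a_2 = 155/66; a_3 = -25/396; a_4 = -7225/16632


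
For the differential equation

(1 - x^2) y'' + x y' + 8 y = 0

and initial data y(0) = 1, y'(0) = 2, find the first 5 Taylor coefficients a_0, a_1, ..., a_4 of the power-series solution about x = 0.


Ansatz: y(x) = sum_{n>=0} a_n x^n, so y'(x) = sum_{n>=1} n a_n x^(n-1) and y''(x) = sum_{n>=2} n(n-1) a_n x^(n-2).
Substitute into P(x) y'' + Q(x) y' + R(x) y = 0 with P(x) = 1 - x^2, Q(x) = x, R(x) = 8, and match powers of x.
Initial conditions: a_0 = 1, a_1 = 2.
Setting the coefficient of each power of x to zero and solving order by order (substituting the coefficients already found):
  x^0: 2 a_2 + 8 a_0 = 0  ->  2 a_2 = -8 a_0 = -8  ->  a_2 = -4
  x^1: 6 a_3 + 9 a_1 = 0  ->  6 a_3 = -9 a_1 = -18  ->  a_3 = -3
  x^2: 12 a_4 + 8 a_2 = 0  ->  12 a_4 = -8 a_2 = 32  ->  a_4 = 8/3
Truncated series: y(x) = 1 + 2 x - 4 x^2 - 3 x^3 + (8/3) x^4 + O(x^5).

a_0 = 1; a_1 = 2; a_2 = -4; a_3 = -3; a_4 = 8/3


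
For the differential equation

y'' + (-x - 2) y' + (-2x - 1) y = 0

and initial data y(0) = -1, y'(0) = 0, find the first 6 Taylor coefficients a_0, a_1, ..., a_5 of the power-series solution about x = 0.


Ansatz: y(x) = sum_{n>=0} a_n x^n, so y'(x) = sum_{n>=1} n a_n x^(n-1) and y''(x) = sum_{n>=2} n(n-1) a_n x^(n-2).
Substitute into P(x) y'' + Q(x) y' + R(x) y = 0 with P(x) = 1, Q(x) = -x - 2, R(x) = -2x - 1, and match powers of x.
Initial conditions: a_0 = -1, a_1 = 0.
Setting the coefficient of each power of x to zero and solving order by order (substituting the coefficients already found):
  x^0: 2 a_2 - 2 a_1 - a_0 = 0  ->  2 a_2 = 2 a_1 + a_0 = -1  ->  a_2 = -1/2
  x^1: 6 a_3 - 4 a_2 - 2 a_1 - 2 a_0 = 0  ->  6 a_3 = 4 a_2 + 2 a_1 + 2 a_0 = -4  ->  a_3 = -2/3
  x^2: 12 a_4 - 6 a_3 - 3 a_2 - 2 a_1 = 0  ->  12 a_4 = 6 a_3 + 3 a_2 + 2 a_1 = -11/2  ->  a_4 = -11/24
  x^3: 20 a_5 - 8 a_4 - 4 a_3 - 2 a_2 = 0  ->  20 a_5 = 8 a_4 + 4 a_3 + 2 a_2 = -22/3  ->  a_5 = -11/30
Truncated series: y(x) = -1 - (1/2) x^2 - (2/3) x^3 - (11/24) x^4 - (11/30) x^5 + O(x^6).

a_0 = -1; a_1 = 0; a_2 = -1/2; a_3 = -2/3; a_4 = -11/24; a_5 = -11/30


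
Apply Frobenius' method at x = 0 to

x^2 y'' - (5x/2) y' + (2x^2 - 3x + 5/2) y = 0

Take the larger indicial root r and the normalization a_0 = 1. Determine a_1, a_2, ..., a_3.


Write in Frobenius form y'' + (p(x)/x) y' + (q(x)/x^2) y = 0:
  p(x) = -5/2,  q(x) = 2x^2 - 3x + 5/2.
Indicial equation: r(r-1) + (-5/2) r + (5/2) = 0 -> roots r_1 = 5/2, r_2 = 1.
Take r = r_1 = 5/2. Let y(x) = x^r sum_{n>=0} a_n x^n with a_0 = 1.
Substitute y = x^r sum a_n x^n and match x^{r+n}. The recurrence is
  D(n) a_n - 3 a_{n-1} + 2 a_{n-2} = 0,  where D(n) = (r+n)(r+n-1) + (-5/2)(r+n) + (5/2).
  a_n = [3 a_{n-1} - 2 a_{n-2}] / D(n).
Since the indicial polynomial factors as (r - r_1)(r - r_2), D(n) = (r_1 + n - r_1)(r_1 + n - r_2) = n(n + 3/2).
Evaluating step by step (a_0 = 1):
  n = 1: D(1) = 1(1 + 3/2) = 5/2; numerator = 3(1) = 3; a_1 = (3)/(5/2) = 6/5
  n = 2: D(2) = 2(2 + 3/2) = 7; numerator = 3(6/5) - 2(1) = 8/5; a_2 = (8/5)/(7) = 8/35
  n = 3: D(3) = 3(3 + 3/2) = 27/2; numerator = 3(8/35) - 2(6/5) = -12/7; a_3 = (-12/7)/(27/2) = -8/63

r = 5/2; a_0 = 1; a_1 = 6/5; a_2 = 8/35; a_3 = -8/63


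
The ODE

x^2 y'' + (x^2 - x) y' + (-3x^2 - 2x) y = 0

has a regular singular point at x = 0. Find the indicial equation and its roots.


Divide by x^2 to reach normal form y'' + P_1(x) y' + P_2(x) y = 0 with P_1(x) = 1 - 1/x and P_2(x) = -3 - 2/x.
x = 0 is a singular point because the y'-coefficient 1 - 1/x has a pole at x = 0 and the y-coefficient -3 - 2/x has a pole at x = 0.
It is a regular singular point because x P_1(x) = p(x) = x - 1 and x^2 P_2(x) = q(x) = -3x^2 - 2x are polynomials, hence analytic at x = 0.
p(0) = -1,  q(0) = 0.
Indicial equation: r(r-1) + p(0) r + q(0) = 0, i.e. r^2 + (p(0) - 1) r + q(0) = 0, i.e. r^2 - 2 r = 0.
Discriminant: (-2)^2 - 4(0) = 4, so r = (2 ± 2)/2.
Solving: r_1 = 2, r_2 = 0.

indicial: r^2 - 2 r = 0; roots r_1 = 2, r_2 = 0


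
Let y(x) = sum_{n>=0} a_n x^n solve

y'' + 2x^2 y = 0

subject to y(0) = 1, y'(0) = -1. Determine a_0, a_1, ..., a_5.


Ansatz: y(x) = sum_{n>=0} a_n x^n, so y'(x) = sum_{n>=1} n a_n x^(n-1) and y''(x) = sum_{n>=2} n(n-1) a_n x^(n-2).
Substitute into P(x) y'' + Q(x) y' + R(x) y = 0 with P(x) = 1, Q(x) = 0, R(x) = 2x^2, and match powers of x.
Initial conditions: a_0 = 1, a_1 = -1.
Setting the coefficient of each power of x to zero and solving order by order (substituting the coefficients already found):
  x^0: 2 a_2 = 0  ->  a_2 = 0
  x^1: 6 a_3 = 0  ->  a_3 = 0
  x^2: 12 a_4 + 2 a_0 = 0  ->  12 a_4 = -2 a_0 = -2  ->  a_4 = -1/6
  x^3: 20 a_5 + 2 a_1 = 0  ->  20 a_5 = -2 a_1 = 2  ->  a_5 = 1/10
Truncated series: y(x) = 1 - x - (1/6) x^4 + (1/10) x^5 + O(x^6).

a_0 = 1; a_1 = -1; a_2 = 0; a_3 = 0; a_4 = -1/6; a_5 = 1/10


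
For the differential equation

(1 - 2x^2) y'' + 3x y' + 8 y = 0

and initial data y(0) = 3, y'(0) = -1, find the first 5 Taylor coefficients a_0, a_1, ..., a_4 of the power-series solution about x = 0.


Ansatz: y(x) = sum_{n>=0} a_n x^n, so y'(x) = sum_{n>=1} n a_n x^(n-1) and y''(x) = sum_{n>=2} n(n-1) a_n x^(n-2).
Substitute into P(x) y'' + Q(x) y' + R(x) y = 0 with P(x) = 1 - 2x^2, Q(x) = 3x, R(x) = 8, and match powers of x.
Initial conditions: a_0 = 3, a_1 = -1.
Setting the coefficient of each power of x to zero and solving order by order (substituting the coefficients already found):
  x^0: 2 a_2 + 8 a_0 = 0  ->  2 a_2 = -8 a_0 = -24  ->  a_2 = -12
  x^1: 6 a_3 + 11 a_1 = 0  ->  6 a_3 = -11 a_1 = 11  ->  a_3 = 11/6
  x^2: 12 a_4 + 10 a_2 = 0  ->  12 a_4 = -10 a_2 = 120  ->  a_4 = 10
Truncated series: y(x) = 3 - x - 12 x^2 + (11/6) x^3 + 10 x^4 + O(x^5).

a_0 = 3; a_1 = -1; a_2 = -12; a_3 = 11/6; a_4 = 10


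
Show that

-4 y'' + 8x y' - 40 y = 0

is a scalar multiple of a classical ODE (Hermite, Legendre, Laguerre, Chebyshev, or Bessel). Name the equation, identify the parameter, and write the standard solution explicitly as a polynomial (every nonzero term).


All three coefficients share the factor -4; dividing through by -4 gives  y'' - 2x y' + 10 y = 0.
This matches the Hermite equation y'' - 2x y' + 2n y = 0 with 2n = 10, so n = 5; the polynomial solution is H_5(x).
With y = sum_k a_k x^k, matching x^k gives (k+2)(k+1) a_{k+2} = 2(k - n) a_k = 2(k - 5) a_k. The right side vanishes at k = 5, so the series with the parity of 5 terminates at degree 5.
Standard normalization: leading coefficient of H_n is 2^n, so a_5 = 2^5 = 32. Work downward with a_k = (k+1)(k+2) a_{k+2} / (2(k - n)):
  a_3 = (4)(5)(32) / (2(3 - 5)) = 640/(-4) = -160
  a_1 = (2)(3)(-160) / (2(1 - 5)) = -960/(-8) = 120
Hence H_5(x) = 32 x^5 - 160 x^3 + 120 x.

H_5(x); series = 32 x^5 - 160 x^3 + 120 x
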